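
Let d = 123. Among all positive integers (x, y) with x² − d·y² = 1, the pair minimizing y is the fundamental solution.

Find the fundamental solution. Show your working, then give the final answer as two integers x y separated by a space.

122 11

d=123: √d = [11; 11,22] (ℓ=2, even), read p_1/q_1
a_0=11:  p_0=11·1+0=11,  q_0=11·0+1=1
a_1=11:  p_1=11·11+1=122,  q_1=11·1+0=11
(x₁, y₁) = (122, 11);  122² − 123·11² = 1 ✓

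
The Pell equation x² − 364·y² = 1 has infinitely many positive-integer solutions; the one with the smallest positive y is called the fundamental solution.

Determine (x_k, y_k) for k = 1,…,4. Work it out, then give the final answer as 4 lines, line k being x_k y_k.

√364 → a₀=19, period (12,1,2,3,1,8,1,3,2,1,12,38); ℓ=12 even so k=11
a_0=19:  p_0=19·1+0=19,  q_0=19·0+1=1
…
a_3=2:  p_3=2·248+229=725,  q_3=2·13+12=38
…
a_8=3:  p_8=3·30755+27607=119872,  q_8=3·1612+1447=6283
a_9=2:  p_9=2·119872+30755=270499,  q_9=2·6283+1612=14178
a_10=1:  p_10=1·270499+119872=390371,  q_10=1·14178+6283=20461
a_11=12:  p_11=12·390371+270499=4954951,  q_11=12·20461+14178=259710
(x₁, y₁) = (4954951, 259710);  4954951² − 364·259710² = 1 ✓
k=2:  x_2 = 4954951·4954951+364·259710·259710 = 49103078824801,  y_2 = 4954951·259710+259710·4954951 = 2573700648420
k=3:  x_3 = 4954951·49103078824801+364·259710·2573700648420 = 486606699052048124551,  y_3 = 4954951·2573700648420+259710·49103078824801 = 25505121203178395130
k=4:  x_4 = 4954951·486606699052048124551+364·259710·25505121203178395130 = 4822224700149240710505379201,  y_4 = 4954951·25505121203178395130+259710·486606699052048124551 = 252753251621617410554928840

4954951 259710
49103078824801 2573700648420
486606699052048124551 25505121203178395130
4822224700149240710505379201 252753251621617410554928840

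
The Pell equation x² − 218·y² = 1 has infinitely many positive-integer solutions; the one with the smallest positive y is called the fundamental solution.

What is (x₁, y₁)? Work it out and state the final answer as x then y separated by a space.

d=218: √d = [14; 1,3,3,1,28] (ℓ=5, odd), read p_9/q_9
k=0  a_k=14  p_k/q_k = 14/1
k=1  a_k=1  p_k/q_k = 15/1
…
k=3  a_k=3  p_k/q_k = 192/13
k=4  a_k=1  p_k/q_k = 251/17
k=5  a_k=28  p_k/q_k = 7220/489
k=6  a_k=1  p_k/q_k = 7471/506
k=7  a_k=3  p_k/q_k = 29633/2007
k=8  a_k=3  p_k/q_k = 96370/6527
k=9  a_k=1  p_k/q_k = 126003/8534
fundamental: x₁=126003, y₁=8534  (since 15876756009 − 218·72829156 = 1)

126003 8534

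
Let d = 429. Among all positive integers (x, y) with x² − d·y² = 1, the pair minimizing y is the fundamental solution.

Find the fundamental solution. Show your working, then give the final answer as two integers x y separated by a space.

1524095 73584

√429 → a₀=20, period (1,2,2,9,1,12,1,9,2,2,1,40); ℓ=12 even so k=11
step 0: (20, 1)  from 20·(1,0) + (0,1)
…
step 3: (145, 7)  from 2·(62,3) + (21,1)
…
step 5: (1512, 73)  from 1·(1367,66) + (145,7)
…
step 9: (438459, 21169)  from 2·(208718,10077) + (21023,1015)
step 10: (1085636, 52415)  from 2·(438459,21169) + (208718,10077)
step 11: (1524095, 73584)  from 1·(1085636,52415) + (438459,21169)
(x₁, y₁) = (1524095, 73584);  1524095² − 429·73584² = 1 ✓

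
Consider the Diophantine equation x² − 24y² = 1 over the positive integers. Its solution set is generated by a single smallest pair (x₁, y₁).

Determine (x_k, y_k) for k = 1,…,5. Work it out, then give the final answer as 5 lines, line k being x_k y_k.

√24 = [4; 1,8, …], period ℓ=2 (even) → k=1
a_0=4:  p_0=4·1+0=4,  q_0=4·0+1=1
a_1=1:  p_1=1·4+1=5,  q_1=1·1+0=1
fundamental: x₁=5, y₁=1  (since 25 − 24·1 = 1)
k=2:  x_2 = 5·5+24·1·1 = 49,  y_2 = 5·1+1·5 = 10
k=3:  x_3 = 5·49+24·1·10 = 485,  y_3 = 5·10+1·49 = 99
k=4:  x_4 = 5·485+24·1·99 = 4801,  y_4 = 5·99+1·485 = 980
k=5:  x_5 = 5·4801+24·1·980 = 47525,  y_5 = 5·980+1·4801 = 9701

5 1
49 10
485 99
4801 980
47525 9701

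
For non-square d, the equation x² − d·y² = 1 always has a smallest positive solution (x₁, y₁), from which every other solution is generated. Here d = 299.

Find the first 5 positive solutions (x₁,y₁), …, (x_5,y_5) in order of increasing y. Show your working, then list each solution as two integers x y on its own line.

415 24
344449 19920
285892255 16533576
237290227201 13722848160
196950602684575 11389947439224

√299 → a₀=17, period (3,2,3,34); ℓ=4 even so k=3
step 0: (17, 1)  from 17·(1,0) + (0,1)
step 1: (52, 3)  from 3·(17,1) + (1,0)
step 2: (121, 7)  from 2·(52,3) + (17,1)
step 3: (415, 24)  from 3·(121,7) + (52,3)
→ (415, 24).  Check: 415²=172225, 299·24²=172224, difference 1.
(x_2, y_2) = (415·415 + 299·24·24, 415·24 + 24·415) = (344449, 19920)
(x_3, y_3) = (415·344449 + 299·24·19920, 415·19920 + 24·344449) = (285892255, 16533576)
(x_4, y_4) = (415·285892255 + 299·24·16533576, 415·16533576 + 24·285892255) = (237290227201, 13722848160)
(x_5, y_5) = (415·237290227201 + 299·24·13722848160, 415·13722848160 + 24·237290227201) = (196950602684575, 11389947439224)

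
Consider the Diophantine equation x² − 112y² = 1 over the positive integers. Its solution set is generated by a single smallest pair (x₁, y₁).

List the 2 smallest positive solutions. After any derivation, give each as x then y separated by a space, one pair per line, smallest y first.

127 12
32257 3048

√112 → a₀=10, period (1,1,2,1,1,20); ℓ=6 even so k=5
k=0  a_k=10  p_k/q_k = 10/1
…
k=2  a_k=1  p_k/q_k = 21/2
…
k=4  a_k=1  p_k/q_k = 74/7
k=5  a_k=1  p_k/q_k = 127/12
fundamental: x₁=127, y₁=12  (since 16129 − 112·144 = 1)
n=2: (127,12)∘(127,12) = (127·127+112·12·12, 127·12+12·127) = (32257,3048)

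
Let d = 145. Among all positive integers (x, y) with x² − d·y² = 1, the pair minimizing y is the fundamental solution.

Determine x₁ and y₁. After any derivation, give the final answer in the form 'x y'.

289 24

√145 → a₀=12, period (24); ℓ=1 odd so k=1
step 0: (12, 1)  from 12·(1,0) + (0,1)
step 1: (289, 24)  from 24·(12,1) + (1,0)
→ (289, 24).  Check: 289²=83521, 145·24²=83520, difference 1.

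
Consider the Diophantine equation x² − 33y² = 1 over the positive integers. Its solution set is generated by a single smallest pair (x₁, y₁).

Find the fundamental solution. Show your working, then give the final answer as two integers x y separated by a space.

23 4

d=33: √d = [5; 1,2,1,10] (ℓ=4, even), read p_3/q_3
a_0=5:  p_0=5·1+0=5,  q_0=5·0+1=1
a_1=1:  p_1=1·5+1=6,  q_1=1·1+0=1
a_2=2:  p_2=2·6+5=17,  q_2=2·1+1=3
a_3=1:  p_3=1·17+6=23,  q_3=1·3+1=4
→ (23, 4).  Check: 23²=529, 33·4²=528, difference 1.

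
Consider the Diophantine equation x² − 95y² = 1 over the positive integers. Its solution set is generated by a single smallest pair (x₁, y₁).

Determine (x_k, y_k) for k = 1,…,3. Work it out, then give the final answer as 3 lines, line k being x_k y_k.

d=95: √d = [9; 1,2,1,18] (ℓ=4, even), read p_3/q_3
k=0  a_k=9  p_k/q_k = 9/1
k=1  a_k=1  p_k/q_k = 10/1
k=2  a_k=2  p_k/q_k = 29/3
k=3  a_k=1  p_k/q_k = 39/4
→ (39, 4).  Check: 39²=1521, 95·4²=1520, difference 1.
n=2: (39,4)∘(39,4) = (39·39+95·4·4, 39·4+4·39) = (3041,312)
n=3: (3041,312)∘(39,4) = (39·3041+95·4·312, 39·312+4·3041) = (237159,24332)

39 4
3041 312
237159 24332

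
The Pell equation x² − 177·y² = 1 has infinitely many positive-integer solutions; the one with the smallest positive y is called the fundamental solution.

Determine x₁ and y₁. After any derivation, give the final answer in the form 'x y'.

62423 4692

[13; 3,3,2,8,2,3,3,26] for √177; ℓ=8 ⇒ convergent index 7
i=0: a=13 ⇒ p=13, q=1
…
i=2: a=3 ⇒ p=133, q=10
i=3: a=2 ⇒ p=306, q=23
i=4: a=8 ⇒ p=2581, q=194
i=5: a=2 ⇒ p=5468, q=411
i=6: a=3 ⇒ p=18985, q=1427
i=7: a=3 ⇒ p=62423, q=4692
→ (62423, 4692).  Check: 62423²=3896630929, 177·4692²=3896630928, difference 1.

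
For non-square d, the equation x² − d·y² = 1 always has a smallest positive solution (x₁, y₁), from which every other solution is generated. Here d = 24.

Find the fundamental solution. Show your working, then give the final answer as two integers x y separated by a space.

5 1

√24 = [4; 1,8, …], period ℓ=2 (even) → k=1
step 0: (4, 1)  from 4·(1,0) + (0,1)
step 1: (5, 1)  from 1·(4,1) + (1,0)
→ (5, 1).  Check: 5²=25, 24·1²=24, difference 1.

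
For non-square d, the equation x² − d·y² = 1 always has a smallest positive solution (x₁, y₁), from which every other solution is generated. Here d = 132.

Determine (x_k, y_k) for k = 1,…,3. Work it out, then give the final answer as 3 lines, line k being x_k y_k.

√132 → a₀=11, period (2,22); ℓ=2 even so k=1
i=0: a=11 ⇒ p=11, q=1
i=1: a=2 ⇒ p=23, q=2
fundamental: x₁=23, y₁=2  (since 529 − 132·4 = 1)
k=2:  x_2 = 23·23+132·2·2 = 1057,  y_2 = 23·2+2·23 = 92
k=3:  x_3 = 23·1057+132·2·92 = 48599,  y_3 = 23·92+2·1057 = 4230

23 2
1057 92
48599 4230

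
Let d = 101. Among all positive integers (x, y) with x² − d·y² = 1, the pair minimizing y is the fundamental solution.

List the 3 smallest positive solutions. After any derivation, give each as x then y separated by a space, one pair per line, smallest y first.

201 20
80801 8040
32481801 3232060

√101 = [10; 20, …], period ℓ=1 (odd) → k=1
a_0=10:  p_0=10·1+0=10,  q_0=10·0+1=1
a_1=20:  p_1=20·10+1=201,  q_1=20·1+0=20
fundamental: x₁=201, y₁=20  (since 40401 − 101·400 = 1)
n=2: (201,20)∘(201,20) = (201·201+101·20·20, 201·20+20·201) = (80801,8040)
n=3: (80801,8040)∘(201,20) = (201·80801+101·20·8040, 201·8040+20·80801) = (32481801,3232060)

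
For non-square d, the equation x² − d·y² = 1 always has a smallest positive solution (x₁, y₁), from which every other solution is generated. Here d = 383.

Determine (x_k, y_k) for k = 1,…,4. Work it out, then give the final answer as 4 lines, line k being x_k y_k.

18768 959
704475647 35997024
26443197867024 1351184291905
992571874432137217 50718053544949056

d=383: √d = [19; 1,1,3,19,3,1,1,38] (ℓ=8, even), read p_7/q_7
a_0=19:  p_0=19·1+0=19,  q_0=19·0+1=1
a_1=1:  p_1=1·19+1=20,  q_1=1·1+0=1
a_2=1:  p_2=1·20+19=39,  q_2=1·1+1=2
a_3=3:  p_3=3·39+20=137,  q_3=3·2+1=7
…
a_6=1:  p_6=1·8063+2642=10705,  q_6=1·412+135=547
a_7=1:  p_7=1·10705+8063=18768,  q_7=1·547+412=959
→ (18768, 959).  Check: 18768²=352237824, 383·959²=352237823, difference 1.
(x_2, y_2) = (18768·18768 + 383·959·959, 18768·959 + 959·18768) = (704475647, 35997024)
(x_3, y_3) = (18768·704475647 + 383·959·35997024, 18768·35997024 + 959·704475647) = (26443197867024, 1351184291905)
(x_4, y_4) = (18768·26443197867024 + 383·959·1351184291905, 18768·1351184291905 + 959·26443197867024) = (992571874432137217, 50718053544949056)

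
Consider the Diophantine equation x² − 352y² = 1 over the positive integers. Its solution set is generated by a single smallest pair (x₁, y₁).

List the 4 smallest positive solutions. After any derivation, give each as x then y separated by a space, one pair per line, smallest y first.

d=352: √d = [18; 1,3,5,9,5,3,1,36] (ℓ=8, even), read p_7/q_7
a_0=18:  p_0=18·1+0=18,  q_0=18·0+1=1
…
a_2=3:  p_2=3·19+18=75,  q_2=3·1+1=4
a_3=5:  p_3=5·75+19=394,  q_3=5·4+1=21
a_4=9:  p_4=9·394+75=3621,  q_4=9·21+4=193
a_5=5:  p_5=5·3621+394=18499,  q_5=5·193+21=986
a_6=3:  p_6=3·18499+3621=59118,  q_6=3·986+193=3151
a_7=1:  p_7=1·59118+18499=77617,  q_7=1·3151+986=4137
fundamental: x₁=77617, y₁=4137  (since 6024398689 − 352·17114769 = 1)
n=2: (77617,4137)∘(77617,4137) = (77617·77617+352·4137·4137, 77617·4137+4137·77617) = (12048797377,642203058)
n=3: (12048797377,642203058)∘(77617,4137) = (77617·12048797377+352·4137·642203058, 77617·642203058+4137·12048797377) = (1870383011943601,99691749501435)
n=4: (1870383011943601,99691749501435)∘(77617,4137) = (77617·1870383011943601+352·4137·99691749501435, 77617·99691749501435+4137·1870383011943601) = (290347036464004160257,15475549041463557732)

77617 4137
12048797377 642203058
1870383011943601 99691749501435
290347036464004160257 15475549041463557732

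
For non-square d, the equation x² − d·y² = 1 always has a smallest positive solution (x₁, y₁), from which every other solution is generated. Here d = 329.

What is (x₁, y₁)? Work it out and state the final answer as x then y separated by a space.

[18; 7,4,2,1,1,4,1,1,2,4,7,36] for √329; ℓ=12 ⇒ convergent index 11
a_0=18:  p_0=18·1+0=18,  q_0=18·0+1=1
a_1=7:  p_1=7·18+1=127,  q_1=7·1+0=7
a_2=4:  p_2=4·127+18=526,  q_2=4·7+1=29
a_3=2:  p_3=2·526+127=1179,  q_3=2·29+7=65
a_4=1:  p_4=1·1179+526=1705,  q_4=1·65+29=94
a_5=1:  p_5=1·1705+1179=2884,  q_5=1·94+65=159
a_6=4:  p_6=4·2884+1705=13241,  q_6=4·159+94=730
a_7=1:  p_7=1·13241+2884=16125,  q_7=1·730+159=889
a_8=1:  p_8=1·16125+13241=29366,  q_8=1·889+730=1619
a_9=2:  p_9=2·29366+16125=74857,  q_9=2·1619+889=4127
a_10=4:  p_10=4·74857+29366=328794,  q_10=4·4127+1619=18127
a_11=7:  p_11=7·328794+74857=2376415,  q_11=7·18127+4127=131016
→ (2376415, 131016).  Check: 2376415²=5647348252225, 329·131016²=5647348252224, difference 1.

2376415 131016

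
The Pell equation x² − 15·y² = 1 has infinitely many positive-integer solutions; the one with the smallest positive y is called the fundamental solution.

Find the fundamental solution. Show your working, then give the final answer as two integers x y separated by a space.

√15 = [3; 1,6, …], period ℓ=2 (even) → k=1
k=0  a_k=3  p_k/q_k = 3/1
k=1  a_k=1  p_k/q_k = 4/1
(x₁, y₁) = (4, 1);  4² − 15·1² = 1 ✓

4 1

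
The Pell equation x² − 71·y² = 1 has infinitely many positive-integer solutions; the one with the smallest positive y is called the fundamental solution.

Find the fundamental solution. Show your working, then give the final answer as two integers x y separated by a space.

√71 = [8; 2,2,1,7,1,2,2,16, …], period ℓ=8 (even) → k=7
k=0  a_k=8  p_k/q_k = 8/1
…
k=3  a_k=1  p_k/q_k = 59/7
…
k=6  a_k=2  p_k/q_k = 1483/176
k=7  a_k=2  p_k/q_k = 3480/413
→ (3480, 413).  Check: 3480²=12110400, 71·413²=12110399, difference 1.

3480 413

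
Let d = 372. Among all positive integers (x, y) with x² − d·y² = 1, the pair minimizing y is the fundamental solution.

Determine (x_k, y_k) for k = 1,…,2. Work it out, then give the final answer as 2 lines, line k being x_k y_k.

12151 630
295293601 15310260

[19; 3,2,12,2,3,38] for √372; ℓ=6 ⇒ convergent index 5
a_0=19:  p_0=19·1+0=19,  q_0=19·0+1=1
a_1=3:  p_1=3·19+1=58,  q_1=3·1+0=3
a_2=2:  p_2=2·58+19=135,  q_2=2·3+1=7
a_3=12:  p_3=12·135+58=1678,  q_3=12·7+3=87
a_4=2:  p_4=2·1678+135=3491,  q_4=2·87+7=181
a_5=3:  p_5=3·3491+1678=12151,  q_5=3·181+87=630
fundamental: x₁=12151, y₁=630  (since 147646801 − 372·396900 = 1)
k=2:  x_2 = 12151·12151+372·630·630 = 295293601,  y_2 = 12151·630+630·12151 = 15310260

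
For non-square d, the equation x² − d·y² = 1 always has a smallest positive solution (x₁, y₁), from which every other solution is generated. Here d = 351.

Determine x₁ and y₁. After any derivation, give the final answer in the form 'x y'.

62425 3332

√351 → a₀=18, period (1,2,1,3,2,2,2,3,1,2,1,36); ℓ=12 even so k=11
k=0  a_k=18  p_k/q_k = 18/1
k=1  a_k=1  p_k/q_k = 19/1
k=2  a_k=2  p_k/q_k = 56/3
k=3  a_k=1  p_k/q_k = 75/4
k=4  a_k=3  p_k/q_k = 281/15
…
k=10  a_k=2  p_k/q_k = 45882/2449
k=11  a_k=1  p_k/q_k = 62425/3332
fundamental: x₁=62425, y₁=3332  (since 3896880625 − 351·11102224 = 1)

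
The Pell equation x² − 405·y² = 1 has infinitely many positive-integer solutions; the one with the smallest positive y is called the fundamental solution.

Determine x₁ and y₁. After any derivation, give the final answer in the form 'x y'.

√405 → a₀=20, period (8,40); ℓ=2 even so k=1
a_0=20:  p_0=20·1+0=20,  q_0=20·0+1=1
a_1=8:  p_1=8·20+1=161,  q_1=8·1+0=8
→ (161, 8).  Check: 161²=25921, 405·8²=25920, difference 1.

161 8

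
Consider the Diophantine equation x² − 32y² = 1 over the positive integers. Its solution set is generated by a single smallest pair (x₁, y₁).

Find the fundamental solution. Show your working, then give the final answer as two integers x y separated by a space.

17 3

√32 → a₀=5, period (1,1,1,10); ℓ=4 even so k=3
k=0  a_k=5  p_k/q_k = 5/1
k=1  a_k=1  p_k/q_k = 6/1
k=2  a_k=1  p_k/q_k = 11/2
k=3  a_k=1  p_k/q_k = 17/3
fundamental: x₁=17, y₁=3  (since 289 − 32·9 = 1)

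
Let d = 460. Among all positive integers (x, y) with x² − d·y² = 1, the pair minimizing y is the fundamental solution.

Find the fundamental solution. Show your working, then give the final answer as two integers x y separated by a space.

2535751 118230

√460 = [21; 2,4,3,1,2,10,2,1,3,4,2,42, …], period ℓ=12 (even) → k=11
a_0=21:  p_0=21·1+0=21,  q_0=21·0+1=1
a_1=2:  p_1=2·21+1=43,  q_1=2·1+0=2
a_2=4:  p_2=4·43+21=193,  q_2=4·2+1=9
…
a_4=1:  p_4=1·622+193=815,  q_4=1·29+9=38
a_5=2:  p_5=2·815+622=2252,  q_5=2·38+29=105
a_6=10:  p_6=10·2252+815=23335,  q_6=10·105+38=1088
a_7=2:  p_7=2·23335+2252=48922,  q_7=2·1088+105=2281
…
a_9=3:  p_9=3·72257+48922=265693,  q_9=3·3369+2281=12388
a_10=4:  p_10=4·265693+72257=1135029,  q_10=4·12388+3369=52921
a_11=2:  p_11=2·1135029+265693=2535751,  q_11=2·52921+12388=118230
fundamental: x₁=2535751, y₁=118230  (since 6430033134001 − 460·13978332900 = 1)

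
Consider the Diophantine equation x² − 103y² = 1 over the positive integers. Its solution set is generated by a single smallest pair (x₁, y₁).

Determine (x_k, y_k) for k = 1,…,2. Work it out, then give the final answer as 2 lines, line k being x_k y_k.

227528 22419
103537981567 10201900464

√103 = [10; 6,1,2,1,1,9,1,1,2,1,6,20, …], period ℓ=12 (even) → k=11
a_0=10:  p_0=10·1+0=10,  q_0=10·0+1=1
…
a_4=1:  p_4=1·203+71=274,  q_4=1·20+7=27
…
a_10=1:  p_10=1·24266+9611=33877,  q_10=1·2391+947=3338
a_11=6:  p_11=6·33877+24266=227528,  q_11=6·3338+2391=22419
→ (227528, 22419).  Check: 227528²=51768990784, 103·22419²=51768990783, difference 1.
(227528+22419√103)^2 = 103537981567 + 10201900464√103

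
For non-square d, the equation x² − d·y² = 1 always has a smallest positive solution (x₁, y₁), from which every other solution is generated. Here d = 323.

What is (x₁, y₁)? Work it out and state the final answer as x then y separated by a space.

18 1

d=323: √d = [17; 1,34] (ℓ=2, even), read p_1/q_1
a_0=17:  p_0=17·1+0=17,  q_0=17·0+1=1
a_1=1:  p_1=1·17+1=18,  q_1=1·1+0=1
fundamental: x₁=18, y₁=1  (since 324 − 323·1 = 1)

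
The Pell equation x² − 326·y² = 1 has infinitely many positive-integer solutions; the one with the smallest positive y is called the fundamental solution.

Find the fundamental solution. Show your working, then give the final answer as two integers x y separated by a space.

d=326: √d = [18; 18,36] (ℓ=2, even), read p_1/q_1
step 0: (18, 1)  from 18·(1,0) + (0,1)
step 1: (325, 18)  from 18·(18,1) + (1,0)
→ (325, 18).  Check: 325²=105625, 326·18²=105624, difference 1.

325 18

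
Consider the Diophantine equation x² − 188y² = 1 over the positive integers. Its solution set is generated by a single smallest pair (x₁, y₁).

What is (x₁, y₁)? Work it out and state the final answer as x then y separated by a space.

4607 336

√188 → a₀=13, period (1,2,2,6,2,2,1,26); ℓ=8 even so k=7
i=0: a=13 ⇒ p=13, q=1
…
i=3: a=2 ⇒ p=96, q=7
i=4: a=6 ⇒ p=617, q=45
i=5: a=2 ⇒ p=1330, q=97
i=6: a=2 ⇒ p=3277, q=239
i=7: a=1 ⇒ p=4607, q=336
(x₁, y₁) = (4607, 336);  4607² − 188·336² = 1 ✓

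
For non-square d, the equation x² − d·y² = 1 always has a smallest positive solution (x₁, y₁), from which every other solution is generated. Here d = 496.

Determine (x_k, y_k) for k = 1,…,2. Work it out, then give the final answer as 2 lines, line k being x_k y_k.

4620799 207480
42703566796801 1917446753040

√496 = [22; 3,1,2,4,1,…,1,3,44, …], period ℓ=16 (even) → k=15
k=0  a_k=22  p_k/q_k = 22/1
k=1  a_k=3  p_k/q_k = 67/3
k=2  a_k=1  p_k/q_k = 89/4
k=3  a_k=2  p_k/q_k = 245/11
k=4  a_k=4  p_k/q_k = 1069/48
k=5  a_k=1  p_k/q_k = 1314/59
k=6  a_k=1  p_k/q_k = 2383/107
k=7  a_k=2  p_k/q_k = 6080/273
k=8  a_k=2  p_k/q_k = 14543/653
…
k=10  a_k=1  p_k/q_k = 49709/2232
k=11  a_k=1  p_k/q_k = 84875/3811
…
k=13  a_k=2  p_k/q_k = 863293/38763
k=14  a_k=1  p_k/q_k = 1252502/56239
k=15  a_k=3  p_k/q_k = 4620799/207480
→ (4620799, 207480).  Check: 4620799²=21351783398401, 496·207480²=21351783398400, difference 1.
k=2:  x_2 = 4620799·4620799+496·207480·207480 = 42703566796801,  y_2 = 4620799·207480+207480·4620799 = 1917446753040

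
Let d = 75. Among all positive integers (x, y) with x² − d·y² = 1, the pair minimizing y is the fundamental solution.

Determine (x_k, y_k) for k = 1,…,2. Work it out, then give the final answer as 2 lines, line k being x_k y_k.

26 3
1351 156

√75 → a₀=8, period (1,1,1,16); ℓ=4 even so k=3
step 0: (8, 1)  from 8·(1,0) + (0,1)
…
step 2: (17, 2)  from 1·(9,1) + (8,1)
step 3: (26, 3)  from 1·(17,2) + (9,1)
→ (26, 3).  Check: 26²=676, 75·3²=675, difference 1.
n=2: (26,3)∘(26,3) = (26·26+75·3·3, 26·3+3·26) = (1351,156)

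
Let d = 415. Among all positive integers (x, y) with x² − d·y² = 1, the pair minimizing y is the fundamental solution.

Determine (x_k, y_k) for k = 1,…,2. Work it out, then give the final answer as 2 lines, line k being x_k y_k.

√415 = [20; 2,1,2,4,6,…,1,2,40, …], period ℓ=16 (even) → k=15
step 0: (20, 1)  from 20·(1,0) + (0,1)
…
step 2: (61, 3)  from 1·(41,2) + (20,1)
…
step 4: (713, 35)  from 4·(163,8) + (61,3)
…
step 6: (5154, 253)  from 1·(4441,218) + (713,35)
…
step 8: (33939, 1666)  from 3·(9595,471) + (5154,253)
step 9: (43534, 2137)  from 1·(33939,1666) + (9595,471)
step 10: (77473, 3803)  from 1·(43534,2137) + (33939,1666)
step 11: (508372, 24955)  from 6·(77473,3803) + (43534,2137)
step 12: (2110961, 103623)  from 4·(508372,24955) + (77473,3803)
…
step 14: (6841255, 335824)  from 1·(4730294,232201) + (2110961,103623)
step 15: (18412804, 903849)  from 2·(6841255,335824) + (4730294,232201)
(x₁, y₁) = (18412804, 903849);  18412804² − 415·903849² = 1 ✓
n=2: (18412804,903849)∘(18412804,903849) = (18412804·18412804+415·903849·903849, 18412804·903849+903849·18412804) = (678062702284831,33284788965192)

18412804 903849
678062702284831 33284788965192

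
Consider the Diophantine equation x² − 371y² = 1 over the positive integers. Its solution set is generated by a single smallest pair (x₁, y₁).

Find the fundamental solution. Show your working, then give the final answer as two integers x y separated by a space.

1695 88

√371 = [19; 3,1,4,1,3,38, …], period ℓ=6 (even) → k=5
i=0: a=19 ⇒ p=19, q=1
i=1: a=3 ⇒ p=58, q=3
i=2: a=1 ⇒ p=77, q=4
i=3: a=4 ⇒ p=366, q=19
i=4: a=1 ⇒ p=443, q=23
i=5: a=3 ⇒ p=1695, q=88
(x₁, y₁) = (1695, 88);  1695² − 371·88² = 1 ✓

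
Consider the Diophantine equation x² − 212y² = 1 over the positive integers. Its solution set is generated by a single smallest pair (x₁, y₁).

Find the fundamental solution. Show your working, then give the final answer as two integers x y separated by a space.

66249 4550

√212 → a₀=14, period (1,1,3,1,1,…,1,1,28); ℓ=14 even so k=13
i=0: a=14 ⇒ p=14, q=1
i=1: a=1 ⇒ p=15, q=1
i=2: a=1 ⇒ p=29, q=2
…
i=4: a=1 ⇒ p=131, q=9
…
i=6: a=1 ⇒ p=364, q=25
i=7: a=6 ⇒ p=2417, q=166
i=8: a=1 ⇒ p=2781, q=191
…
i=12: a=1 ⇒ p=37114, q=2549
i=13: a=1 ⇒ p=66249, q=4550
→ (66249, 4550).  Check: 66249²=4388930001, 212·4550²=4388930000, difference 1.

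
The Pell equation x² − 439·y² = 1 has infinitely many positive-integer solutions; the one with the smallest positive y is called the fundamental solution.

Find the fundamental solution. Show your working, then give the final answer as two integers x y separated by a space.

440 21

d=439: √d = [20; 1,19,1,40] (ℓ=4, even), read p_3/q_3
k=0  a_k=20  p_k/q_k = 20/1
…
k=2  a_k=19  p_k/q_k = 419/20
k=3  a_k=1  p_k/q_k = 440/21
fundamental: x₁=440, y₁=21  (since 193600 − 439·441 = 1)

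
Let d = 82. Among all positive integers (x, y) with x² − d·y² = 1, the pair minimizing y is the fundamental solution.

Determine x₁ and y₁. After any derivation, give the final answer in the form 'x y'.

d=82: √d = [9; 18] (ℓ=1, odd), read p_1/q_1
i=0: a=9 ⇒ p=9, q=1
i=1: a=18 ⇒ p=163, q=18
fundamental: x₁=163, y₁=18  (since 26569 − 82·324 = 1)

163 18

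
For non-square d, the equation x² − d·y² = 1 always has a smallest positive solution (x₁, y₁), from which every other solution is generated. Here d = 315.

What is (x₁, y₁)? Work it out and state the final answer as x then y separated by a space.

√315 = [17; 1,2,1,34, …], period ℓ=4 (even) → k=3
i=0: a=17 ⇒ p=17, q=1
i=1: a=1 ⇒ p=18, q=1
i=2: a=2 ⇒ p=53, q=3
i=3: a=1 ⇒ p=71, q=4
fundamental: x₁=71, y₁=4  (since 5041 − 315·16 = 1)

71 4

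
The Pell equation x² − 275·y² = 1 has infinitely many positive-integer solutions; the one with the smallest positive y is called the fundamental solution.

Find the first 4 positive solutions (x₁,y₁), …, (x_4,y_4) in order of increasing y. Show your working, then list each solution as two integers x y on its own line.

199 12
79201 4776
31521799 1900836
12545596801 756527952

[16; 1,1,2,1,1,32] for √275; ℓ=6 ⇒ convergent index 5
a_0=16:  p_0=16·1+0=16,  q_0=16·0+1=1
a_1=1:  p_1=1·16+1=17,  q_1=1·1+0=1
a_2=1:  p_2=1·17+16=33,  q_2=1·1+1=2
…
a_4=1:  p_4=1·83+33=116,  q_4=1·5+2=7
a_5=1:  p_5=1·116+83=199,  q_5=1·7+5=12
fundamental: x₁=199, y₁=12  (since 39601 − 275·144 = 1)
(x_2, y_2) = (199·199 + 275·12·12, 199·12 + 12·199) = (79201, 4776)
(x_3, y_3) = (199·79201 + 275·12·4776, 199·4776 + 12·79201) = (31521799, 1900836)
(x_4, y_4) = (199·31521799 + 275·12·1900836, 199·1900836 + 12·31521799) = (12545596801, 756527952)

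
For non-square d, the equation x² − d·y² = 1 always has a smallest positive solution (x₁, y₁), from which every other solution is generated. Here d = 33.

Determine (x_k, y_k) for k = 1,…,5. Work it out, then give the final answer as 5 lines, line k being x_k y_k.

√33 → a₀=5, period (1,2,1,10); ℓ=4 even so k=3
i=0: a=5 ⇒ p=5, q=1
i=1: a=1 ⇒ p=6, q=1
i=2: a=2 ⇒ p=17, q=3
i=3: a=1 ⇒ p=23, q=4
(x₁, y₁) = (23, 4);  23² − 33·4² = 1 ✓
k=2:  x_2 = 23·23+33·4·4 = 1057,  y_2 = 23·4+4·23 = 184
k=3:  x_3 = 23·1057+33·4·184 = 48599,  y_3 = 23·184+4·1057 = 8460
k=4:  x_4 = 23·48599+33·4·8460 = 2234497,  y_4 = 23·8460+4·48599 = 388976
k=5:  x_5 = 23·2234497+33·4·388976 = 102738263,  y_5 = 23·388976+4·2234497 = 17884436

23 4
1057 184
48599 8460
2234497 388976
102738263 17884436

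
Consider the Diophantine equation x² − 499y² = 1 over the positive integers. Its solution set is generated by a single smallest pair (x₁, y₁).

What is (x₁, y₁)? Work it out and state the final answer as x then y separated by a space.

4490 201

d=499: √d = [22; 2,1,21,1,2,44] (ℓ=6, even), read p_5/q_5
i=0: a=22 ⇒ p=22, q=1
…
i=4: a=1 ⇒ p=1519, q=68
i=5: a=2 ⇒ p=4490, q=201
fundamental: x₁=4490, y₁=201  (since 20160100 − 499·40401 = 1)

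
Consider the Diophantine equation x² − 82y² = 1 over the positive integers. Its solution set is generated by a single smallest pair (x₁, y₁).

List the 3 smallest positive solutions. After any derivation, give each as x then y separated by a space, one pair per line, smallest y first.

163 18
53137 5868
17322499 1912950

d=82: √d = [9; 18] (ℓ=1, odd), read p_1/q_1
step 0: (9, 1)  from 9·(1,0) + (0,1)
step 1: (163, 18)  from 18·(9,1) + (1,0)
(x₁, y₁) = (163, 18);  163² − 82·18² = 1 ✓
(163+18√82)^2 = 53137 + 5868√82
(163+18√82)^3 = 17322499 + 1912950√82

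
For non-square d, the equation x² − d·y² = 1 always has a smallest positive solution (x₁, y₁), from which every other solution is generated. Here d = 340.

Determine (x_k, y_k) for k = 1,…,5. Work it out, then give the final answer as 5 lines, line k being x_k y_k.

√340 = [18; 2,3,1,1,1,…,3,2,36, …], period ℓ=14 (even) → k=13
a_0=18:  p_0=18·1+0=18,  q_0=18·0+1=1
a_1=2:  p_1=2·18+1=37,  q_1=2·1+0=2
…
a_5=1:  p_5=1·295+166=461,  q_5=1·16+9=25
…
a_10=1:  p_10=1·13774+7265=21039,  q_10=1·747+394=1141
…
a_12=3:  p_12=3·34813+21039=125478,  q_12=3·1888+1141=6805
a_13=2:  p_13=2·125478+34813=285769,  q_13=2·6805+1888=15498
fundamental: x₁=285769, y₁=15498  (since 81663921361 − 340·240188004 = 1)
(285769+15498√340)^2 = 163327842721 + 8857695924√340
(285769+15498√340)^3 = 93348068572789129 + 5062509812995614√340
(285769+15498√340)^4 = 53351968415791425367681 + 2893416733491029538408√340
(285769+15498√340)^5 = 30492677324331251603220874249 + 1653697613020933530509635890√340

285769 15498
163327842721 8857695924
93348068572789129 5062509812995614
53351968415791425367681 2893416733491029538408
30492677324331251603220874249 1653697613020933530509635890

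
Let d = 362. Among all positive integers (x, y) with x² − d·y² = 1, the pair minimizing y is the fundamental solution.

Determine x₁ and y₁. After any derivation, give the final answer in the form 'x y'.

[19; 38] for √362; ℓ=1 ⇒ convergent index 1
i=0: a=19 ⇒ p=19, q=1
i=1: a=38 ⇒ p=723, q=38
→ (723, 38).  Check: 723²=522729, 362·38²=522728, difference 1.

723 38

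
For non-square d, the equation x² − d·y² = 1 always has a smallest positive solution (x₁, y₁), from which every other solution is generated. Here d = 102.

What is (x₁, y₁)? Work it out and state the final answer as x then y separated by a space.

101 10

d=102: √d = [10; 10,20] (ℓ=2, even), read p_1/q_1
k=0  a_k=10  p_k/q_k = 10/1
k=1  a_k=10  p_k/q_k = 101/10
→ (101, 10).  Check: 101²=10201, 102·10²=10200, difference 1.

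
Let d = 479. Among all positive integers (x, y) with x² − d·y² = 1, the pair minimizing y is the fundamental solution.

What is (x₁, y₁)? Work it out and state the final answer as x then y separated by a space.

√479 = [21; 1,7,1,3,2,21,2,3,1,7,1,42, …], period ℓ=12 (even) → k=11
step 0: (21, 1)  from 21·(1,0) + (0,1)
…
step 2: (175, 8)  from 7·(22,1) + (21,1)
step 3: (197, 9)  from 1·(175,8) + (22,1)
…
step 5: (1729, 79)  from 2·(766,35) + (197,9)
…
step 8: (264712, 12095)  from 3·(75879,3467) + (37075,1694)
…
step 10: (2648849, 121029)  from 7·(340591,15562) + (264712,12095)
step 11: (2989440, 136591)  from 1·(2648849,121029) + (340591,15562)
fundamental: x₁=2989440, y₁=136591  (since 8936751513600 − 479·18657101281 = 1)

2989440 136591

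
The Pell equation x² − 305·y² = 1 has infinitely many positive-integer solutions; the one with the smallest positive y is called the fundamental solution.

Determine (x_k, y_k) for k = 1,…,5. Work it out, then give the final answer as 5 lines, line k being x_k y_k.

489 28
478241 27384
467719209 26781524
457428908161 26192303088
447365004462249 25616045638540

[17; 2,6,2,34] for √305; ℓ=4 ⇒ convergent index 3
a_0=17:  p_0=17·1+0=17,  q_0=17·0+1=1
a_1=2:  p_1=2·17+1=35,  q_1=2·1+0=2
a_2=6:  p_2=6·35+17=227,  q_2=6·2+1=13
a_3=2:  p_3=2·227+35=489,  q_3=2·13+2=28
→ (489, 28).  Check: 489²=239121, 305·28²=239120, difference 1.
(x_2, y_2) = (489·489 + 305·28·28, 489·28 + 28·489) = (478241, 27384)
(x_3, y_3) = (489·478241 + 305·28·27384, 489·27384 + 28·478241) = (467719209, 26781524)
(x_4, y_4) = (489·467719209 + 305·28·26781524, 489·26781524 + 28·467719209) = (457428908161, 26192303088)
(x_5, y_5) = (489·457428908161 + 305·28·26192303088, 489·26192303088 + 28·457428908161) = (447365004462249, 25616045638540)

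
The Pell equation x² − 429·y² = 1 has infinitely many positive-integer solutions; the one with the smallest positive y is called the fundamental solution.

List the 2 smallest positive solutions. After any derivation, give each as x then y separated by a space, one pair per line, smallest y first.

√429 = [20; 1,2,2,9,1,12,1,9,2,2,1,40, …], period ℓ=12 (even) → k=11
a_0=20:  p_0=20·1+0=20,  q_0=20·0+1=1
a_1=1:  p_1=1·20+1=21,  q_1=1·1+0=1
…
a_3=2:  p_3=2·62+21=145,  q_3=2·3+1=7
a_4=9:  p_4=9·145+62=1367,  q_4=9·7+3=66
…
a_8=9:  p_8=9·21023+19511=208718,  q_8=9·1015+942=10077
…
a_10=2:  p_10=2·438459+208718=1085636,  q_10=2·21169+10077=52415
a_11=1:  p_11=1·1085636+438459=1524095,  q_11=1·52415+21169=73584
→ (1524095, 73584).  Check: 1524095²=2322865569025, 429·73584²=2322865569024, difference 1.
n=2: (1524095,73584)∘(1524095,73584) = (1524095·1524095+429·73584·73584, 1524095·73584+73584·1524095) = (4645731138049,224298012960)

1524095 73584
4645731138049 224298012960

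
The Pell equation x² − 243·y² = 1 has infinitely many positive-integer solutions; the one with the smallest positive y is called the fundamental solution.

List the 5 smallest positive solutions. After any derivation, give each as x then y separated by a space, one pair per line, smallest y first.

70226 4505
9863382151 632736260
1385331749802026 88869073185015
194572614913330773601 12481839066348990520
27328112908421802064005626 1753099260457979343330025

[15; 1,1,2,3,15,3,2,1,1,30] for √243; ℓ=10 ⇒ convergent index 9
i=0: a=15 ⇒ p=15, q=1
i=1: a=1 ⇒ p=16, q=1
…
i=4: a=3 ⇒ p=265, q=17
i=5: a=15 ⇒ p=4053, q=260
i=6: a=3 ⇒ p=12424, q=797
…
i=8: a=1 ⇒ p=41325, q=2651
i=9: a=1 ⇒ p=70226, q=4505
→ (70226, 4505).  Check: 70226²=4931691076, 243·4505²=4931691075, difference 1.
k=2:  x_2 = 70226·70226+243·4505·4505 = 9863382151,  y_2 = 70226·4505+4505·70226 = 632736260
k=3:  x_3 = 70226·9863382151+243·4505·632736260 = 1385331749802026,  y_3 = 70226·632736260+4505·9863382151 = 88869073185015
k=4:  x_4 = 70226·1385331749802026+243·4505·88869073185015 = 194572614913330773601,  y_4 = 70226·88869073185015+4505·1385331749802026 = 12481839066348990520
k=5:  x_5 = 70226·194572614913330773601+243·4505·12481839066348990520 = 27328112908421802064005626,  y_5 = 70226·12481839066348990520+4505·194572614913330773601 = 1753099260457979343330025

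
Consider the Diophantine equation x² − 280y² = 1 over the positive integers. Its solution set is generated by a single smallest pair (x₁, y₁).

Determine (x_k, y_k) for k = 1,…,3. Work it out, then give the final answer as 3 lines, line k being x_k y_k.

251 15
126001 7530
63252251 3780045

[16; 1,2,1,2,1,32] for √280; ℓ=6 ⇒ convergent index 5
i=0: a=16 ⇒ p=16, q=1
i=1: a=1 ⇒ p=17, q=1
i=2: a=2 ⇒ p=50, q=3
…
i=4: a=2 ⇒ p=184, q=11
i=5: a=1 ⇒ p=251, q=15
→ (251, 15).  Check: 251²=63001, 280·15²=63000, difference 1.
n=2: (251,15)∘(251,15) = (251·251+280·15·15, 251·15+15·251) = (126001,7530)
n=3: (126001,7530)∘(251,15) = (251·126001+280·15·7530, 251·7530+15·126001) = (63252251,3780045)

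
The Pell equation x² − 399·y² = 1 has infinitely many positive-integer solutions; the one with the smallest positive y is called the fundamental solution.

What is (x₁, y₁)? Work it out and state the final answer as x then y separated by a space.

√399 → a₀=19, period (1,38); ℓ=2 even so k=1
i=0: a=19 ⇒ p=19, q=1
i=1: a=1 ⇒ p=20, q=1
fundamental: x₁=20, y₁=1  (since 400 − 399·1 = 1)

20 1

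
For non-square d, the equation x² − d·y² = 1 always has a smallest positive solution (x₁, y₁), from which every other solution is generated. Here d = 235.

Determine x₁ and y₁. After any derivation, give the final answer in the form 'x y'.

46 3

√235 → a₀=15, period (3,30); ℓ=2 even so k=1
i=0: a=15 ⇒ p=15, q=1
i=1: a=3 ⇒ p=46, q=3
fundamental: x₁=46, y₁=3  (since 2116 − 235·9 = 1)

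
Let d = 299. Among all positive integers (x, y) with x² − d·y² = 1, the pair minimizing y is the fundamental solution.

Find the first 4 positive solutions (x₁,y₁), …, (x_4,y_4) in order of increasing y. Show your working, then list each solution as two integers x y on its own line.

d=299: √d = [17; 3,2,3,34] (ℓ=4, even), read p_3/q_3
k=0  a_k=17  p_k/q_k = 17/1
…
k=2  a_k=2  p_k/q_k = 121/7
k=3  a_k=3  p_k/q_k = 415/24
fundamental: x₁=415, y₁=24  (since 172225 − 299·576 = 1)
k=2:  x_2 = 415·415+299·24·24 = 344449,  y_2 = 415·24+24·415 = 19920
k=3:  x_3 = 415·344449+299·24·19920 = 285892255,  y_3 = 415·19920+24·344449 = 16533576
k=4:  x_4 = 415·285892255+299·24·16533576 = 237290227201,  y_4 = 415·16533576+24·285892255 = 13722848160

415 24
344449 19920
285892255 16533576
237290227201 13722848160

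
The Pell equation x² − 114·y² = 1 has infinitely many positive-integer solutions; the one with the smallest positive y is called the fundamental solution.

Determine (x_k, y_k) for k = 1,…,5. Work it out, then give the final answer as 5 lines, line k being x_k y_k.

[10; 1,2,10,2,1,20] for √114; ℓ=6 ⇒ convergent index 5
k=0  a_k=10  p_k/q_k = 10/1
…
k=4  a_k=2  p_k/q_k = 694/65
k=5  a_k=1  p_k/q_k = 1025/96
(x₁, y₁) = (1025, 96);  1025² − 114·96² = 1 ✓
(x_2, y_2) = (1025·1025 + 114·96·96, 1025·96 + 96·1025) = (2101249, 196800)
(x_3, y_3) = (1025·2101249 + 114·96·196800, 1025·196800 + 96·2101249) = (4307559425, 403439904)
(x_4, y_4) = (1025·4307559425 + 114·96·403439904, 1025·403439904 + 96·4307559425) = (8830494720001, 827051606400)
(x_5, y_5) = (1025·8830494720001 + 114·96·827051606400, 1025·827051606400 + 96·8830494720001) = (18102509868442625, 1695455389680096)

1025 96
2101249 196800
4307559425 403439904
8830494720001 827051606400
18102509868442625 1695455389680096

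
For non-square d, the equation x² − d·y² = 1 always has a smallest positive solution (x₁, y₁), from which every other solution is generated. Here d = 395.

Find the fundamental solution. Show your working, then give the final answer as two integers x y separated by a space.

√395 = [19; 1,6,1,38, …], period ℓ=4 (even) → k=3
a_0=19:  p_0=19·1+0=19,  q_0=19·0+1=1
a_1=1:  p_1=1·19+1=20,  q_1=1·1+0=1
a_2=6:  p_2=6·20+19=139,  q_2=6·1+1=7
a_3=1:  p_3=1·139+20=159,  q_3=1·7+1=8
→ (159, 8).  Check: 159²=25281, 395·8²=25280, difference 1.

159 8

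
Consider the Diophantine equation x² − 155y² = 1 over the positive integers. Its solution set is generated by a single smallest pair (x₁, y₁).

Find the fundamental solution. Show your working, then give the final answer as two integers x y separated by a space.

√155 = [12; 2,4,2,24, …], period ℓ=4 (even) → k=3
i=0: a=12 ⇒ p=12, q=1
…
i=2: a=4 ⇒ p=112, q=9
i=3: a=2 ⇒ p=249, q=20
→ (249, 20).  Check: 249²=62001, 155·20²=62000, difference 1.

249 20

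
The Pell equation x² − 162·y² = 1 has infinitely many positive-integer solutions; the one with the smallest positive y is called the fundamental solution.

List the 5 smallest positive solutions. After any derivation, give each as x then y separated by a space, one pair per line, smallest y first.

d=162: √d = [12; 1,2,1,2,12,2,1,2,1,24] (ℓ=10, even), read p_9/q_9
i=0: a=12 ⇒ p=12, q=1
…
i=3: a=1 ⇒ p=51, q=4
i=4: a=2 ⇒ p=140, q=11
…
i=8: a=2 ⇒ p=14268, q=1121
i=9: a=1 ⇒ p=19601, q=1540
(x₁, y₁) = (19601, 1540);  19601² − 162·1540² = 1 ✓
k=2:  x_2 = 19601·19601+162·1540·1540 = 768398401,  y_2 = 19601·1540+1540·19601 = 60371080
k=3:  x_3 = 19601·768398401+162·1540·60371080 = 30122754096401,  y_3 = 19601·60371080+1540·768398401 = 2366667076620
k=4:  x_4 = 19601·30122754096401+162·1540·2366667076620 = 1180872205318713601,  y_4 = 19601·2366667076620+1540·30122754096401 = 92778082677286160
k=5:  x_5 = 19601·1180872205318713601+162·1540·92778082677286160 = 46292552162781456490001,  y_5 = 19601·92778082677286160+1540·1180872205318713601 = 3637086394748304967700

19601 1540
768398401 60371080
30122754096401 2366667076620
1180872205318713601 92778082677286160
46292552162781456490001 3637086394748304967700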